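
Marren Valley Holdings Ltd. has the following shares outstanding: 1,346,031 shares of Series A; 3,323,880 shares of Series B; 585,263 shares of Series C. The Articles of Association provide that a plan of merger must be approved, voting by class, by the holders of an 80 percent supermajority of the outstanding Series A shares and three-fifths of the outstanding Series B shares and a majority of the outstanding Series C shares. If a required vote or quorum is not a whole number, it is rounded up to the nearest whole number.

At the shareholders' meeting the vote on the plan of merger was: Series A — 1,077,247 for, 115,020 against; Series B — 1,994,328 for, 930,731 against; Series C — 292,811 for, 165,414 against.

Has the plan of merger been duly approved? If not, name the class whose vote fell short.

Series A: 4/5 of 1346031 = 1076824.80, rounded up to 1076825; 1,076,825 required, 1,077,247 in favor — approved.
Series B: 3/5 of 3323880 = 1994328; 1,994,328 required, 1,994,328 in favor — approved.
Series C: a majority of 585263 is 292632; 292,632 required, 292,811 in favor — approved.

Approved — every class gave the required vote.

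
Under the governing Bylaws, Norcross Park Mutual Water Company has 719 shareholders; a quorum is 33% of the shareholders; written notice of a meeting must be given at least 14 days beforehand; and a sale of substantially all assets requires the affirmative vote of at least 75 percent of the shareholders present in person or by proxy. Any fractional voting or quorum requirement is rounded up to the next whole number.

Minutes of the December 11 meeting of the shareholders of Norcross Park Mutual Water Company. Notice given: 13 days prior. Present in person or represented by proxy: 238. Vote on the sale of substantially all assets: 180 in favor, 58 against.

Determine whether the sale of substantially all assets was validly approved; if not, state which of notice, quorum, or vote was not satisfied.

Notice: 13 days given; 14 required. Not satisfied.
Quorum: 33% of 719 = 237.27, rounded up to 238; 238 present. Satisfied.
Vote: requires three-fourths of those present (238); 3/4 of 238 = 178.50, rounded up to 179, so 179 needed; 180 in favor. Satisfied.

Invalid — notice requirement not satisfied.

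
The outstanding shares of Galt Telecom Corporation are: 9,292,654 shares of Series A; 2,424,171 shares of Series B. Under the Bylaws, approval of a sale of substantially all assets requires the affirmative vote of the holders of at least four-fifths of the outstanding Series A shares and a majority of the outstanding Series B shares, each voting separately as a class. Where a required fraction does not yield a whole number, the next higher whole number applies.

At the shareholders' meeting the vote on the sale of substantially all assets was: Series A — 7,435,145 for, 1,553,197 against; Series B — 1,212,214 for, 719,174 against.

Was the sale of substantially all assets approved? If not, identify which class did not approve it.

Approved — every class gave the required vote.

Series A: 4/5 of 9292654 = 7434123.20, rounded up to 7434124; 7,434,124 required, 7,435,145 in favor — approved.
Series B: a majority of 2424171 is 1212086; 1,212,086 required, 1,212,214 in favor — approved.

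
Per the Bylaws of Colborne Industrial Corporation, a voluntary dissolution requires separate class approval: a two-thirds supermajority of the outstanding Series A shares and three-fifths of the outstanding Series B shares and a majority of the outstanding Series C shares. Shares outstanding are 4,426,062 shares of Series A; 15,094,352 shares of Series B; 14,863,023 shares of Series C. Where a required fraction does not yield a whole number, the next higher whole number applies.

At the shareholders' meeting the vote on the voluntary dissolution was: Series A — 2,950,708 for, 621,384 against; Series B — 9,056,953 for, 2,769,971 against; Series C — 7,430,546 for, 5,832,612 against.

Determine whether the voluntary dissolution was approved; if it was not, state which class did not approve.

Not approved — the Series C shares did not give the required vote.

Series A: 2/3 of 4426062 = 2950708; 2,950,708 required, 2,950,708 in favor — approved.
Series B: 3/5 of 15094352 = 9056611.20, rounded up to 9056612; 9,056,612 required, 9,056,953 in favor — approved.
Series C: a majority of 14863023 is 7431512; 7,431,512 required, 7,430,546 in favor — not approved.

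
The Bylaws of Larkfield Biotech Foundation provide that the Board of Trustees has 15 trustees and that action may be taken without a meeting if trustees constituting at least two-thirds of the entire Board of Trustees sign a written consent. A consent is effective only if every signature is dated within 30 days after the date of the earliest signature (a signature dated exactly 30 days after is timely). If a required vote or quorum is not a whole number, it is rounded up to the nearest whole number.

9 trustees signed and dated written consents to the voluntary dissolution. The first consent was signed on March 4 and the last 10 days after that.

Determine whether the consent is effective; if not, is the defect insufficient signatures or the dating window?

Signatures required: at least two-thirds of 15 — 2/3 of 15 = 10, so 10 needed; 9 signed. Insufficient.
Dating window: the latest signature is 10 days after the earliest; the limit is 30 days. Within the window.

Not effective — insufficient signatures.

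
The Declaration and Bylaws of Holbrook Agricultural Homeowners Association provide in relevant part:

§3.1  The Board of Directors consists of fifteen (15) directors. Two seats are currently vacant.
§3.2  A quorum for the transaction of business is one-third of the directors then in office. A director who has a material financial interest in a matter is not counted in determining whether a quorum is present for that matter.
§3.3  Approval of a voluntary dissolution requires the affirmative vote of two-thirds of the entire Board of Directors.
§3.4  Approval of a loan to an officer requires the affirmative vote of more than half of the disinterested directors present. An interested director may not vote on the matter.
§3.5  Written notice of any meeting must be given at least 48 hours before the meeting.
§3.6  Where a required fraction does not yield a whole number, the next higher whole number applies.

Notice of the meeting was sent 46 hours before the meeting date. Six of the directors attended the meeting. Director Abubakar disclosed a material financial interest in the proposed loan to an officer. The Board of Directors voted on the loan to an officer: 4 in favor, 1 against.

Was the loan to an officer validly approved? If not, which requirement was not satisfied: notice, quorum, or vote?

Invalid — notice requirement not satisfied.

Notice: 46 hours given; 48 required (46 < 48). Not satisfied.
Quorum: 6 present, but the 1 interested director does not count, leaving 5. Quorum is 5. Satisfied.
Vote: the loan to an officer requires a majority of the disinterested directors present (6 − 1 = 5). A majority of 5 is 3, so 3 affirmative votes are needed; 4 voted in favor. Satisfied.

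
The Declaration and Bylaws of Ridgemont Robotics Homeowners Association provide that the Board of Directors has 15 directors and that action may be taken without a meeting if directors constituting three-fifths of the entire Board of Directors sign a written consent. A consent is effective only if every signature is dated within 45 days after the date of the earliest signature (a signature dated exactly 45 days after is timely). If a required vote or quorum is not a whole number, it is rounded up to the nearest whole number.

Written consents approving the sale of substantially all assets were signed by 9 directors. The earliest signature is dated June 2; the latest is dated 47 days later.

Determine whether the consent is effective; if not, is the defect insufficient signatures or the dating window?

Signatures required: three-fifths of 15 — 3/5 of 15 = 9, so 9 needed; 9 signed. Sufficient.
Dating window: the latest signature is 47 days after the earliest; the limit is 45 days. Outside the window.

Not effective — dating-window requirement not satisfied.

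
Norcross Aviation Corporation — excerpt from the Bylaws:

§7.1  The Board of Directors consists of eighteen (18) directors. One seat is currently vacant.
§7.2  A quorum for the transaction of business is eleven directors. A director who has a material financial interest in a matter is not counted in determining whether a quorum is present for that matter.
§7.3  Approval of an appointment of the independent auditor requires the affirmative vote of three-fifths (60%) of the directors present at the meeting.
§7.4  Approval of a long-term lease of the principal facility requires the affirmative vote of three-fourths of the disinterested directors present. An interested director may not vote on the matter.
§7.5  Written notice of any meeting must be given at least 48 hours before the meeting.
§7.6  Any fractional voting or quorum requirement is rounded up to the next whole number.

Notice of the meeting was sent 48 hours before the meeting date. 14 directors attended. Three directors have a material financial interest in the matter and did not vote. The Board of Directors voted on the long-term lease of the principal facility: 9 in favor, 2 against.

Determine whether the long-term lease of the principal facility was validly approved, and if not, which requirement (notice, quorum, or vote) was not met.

Valid — all requirements satisfied.

Notice: 48 hours given; 48 required (48 ≥ 48). Satisfied.
Quorum: 14 present, but the 3 interested directors do not count, leaving 11. Quorum is 11. Satisfied.
Vote: the long-term lease of the principal facility requires three-fourths of the disinterested directors present (14 − 3 = 11). 3/4 of 11 = 8.25, rounded up to 9, so 9 affirmative votes are needed; 9 voted in favor. Satisfied.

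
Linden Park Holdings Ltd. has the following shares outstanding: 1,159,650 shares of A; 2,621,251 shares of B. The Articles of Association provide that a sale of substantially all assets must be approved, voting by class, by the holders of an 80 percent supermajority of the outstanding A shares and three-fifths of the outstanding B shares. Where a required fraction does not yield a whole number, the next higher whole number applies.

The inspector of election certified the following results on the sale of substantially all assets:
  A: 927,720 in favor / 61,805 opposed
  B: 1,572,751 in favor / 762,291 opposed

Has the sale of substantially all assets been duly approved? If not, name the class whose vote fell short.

A: 4/5 of 1159650 = 927720; 927,720 required, 927,720 in favor — approved.
B: 3/5 of 2621251 = 1572750.60, rounded up to 1572751; 1,572,751 required, 1,572,751 in favor — approved.

Approved — every class gave the required vote.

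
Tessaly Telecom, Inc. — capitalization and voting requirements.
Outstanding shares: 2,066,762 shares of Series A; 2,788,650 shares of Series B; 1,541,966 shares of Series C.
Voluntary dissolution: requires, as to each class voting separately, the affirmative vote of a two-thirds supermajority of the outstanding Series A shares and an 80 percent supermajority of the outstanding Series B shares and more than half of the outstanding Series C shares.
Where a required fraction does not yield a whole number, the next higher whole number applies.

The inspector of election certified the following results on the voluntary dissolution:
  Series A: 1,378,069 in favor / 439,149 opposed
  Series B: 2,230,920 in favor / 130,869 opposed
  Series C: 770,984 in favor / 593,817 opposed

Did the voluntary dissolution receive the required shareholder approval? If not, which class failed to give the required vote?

Approved — every class gave the required vote.

Series A: 2/3 of 2066762 = 1377841.33, rounded up to 1377842; 1,377,842 required, 1,378,069 in favor — approved.
Series B: 4/5 of 2788650 = 2230920; 2,230,920 required, 2,230,920 in favor — approved.
Series C: a majority of 1541966 is 770984; 770,984 required, 770,984 in favor — approved.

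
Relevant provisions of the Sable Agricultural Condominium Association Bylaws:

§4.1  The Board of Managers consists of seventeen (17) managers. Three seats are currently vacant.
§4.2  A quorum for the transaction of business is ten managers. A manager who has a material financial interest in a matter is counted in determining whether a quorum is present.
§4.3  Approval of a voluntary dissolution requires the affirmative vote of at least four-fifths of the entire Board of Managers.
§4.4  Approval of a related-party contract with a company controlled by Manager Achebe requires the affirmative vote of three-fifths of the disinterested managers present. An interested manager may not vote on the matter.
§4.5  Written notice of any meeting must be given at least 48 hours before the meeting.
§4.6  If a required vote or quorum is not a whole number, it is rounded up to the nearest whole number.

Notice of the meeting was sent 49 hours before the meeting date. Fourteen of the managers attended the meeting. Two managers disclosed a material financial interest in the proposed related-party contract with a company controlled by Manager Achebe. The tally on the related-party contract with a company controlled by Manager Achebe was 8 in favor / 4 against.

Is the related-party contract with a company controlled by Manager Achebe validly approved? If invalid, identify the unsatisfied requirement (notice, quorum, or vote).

Valid — all requirements satisfied.

Notice: 49 hours given; 48 required (49 ≥ 48). Satisfied.
Quorum: 14 present (interested managers count toward quorum); quorum is 10. Satisfied.
Vote: the related-party contract with a company controlled by Manager Achebe requires three-fifths of the disinterested managers present (14 − 2 = 12). 3/5 of 12 = 7.20, rounded up to 8, so 8 affirmative votes are needed; 8 voted in favor. Satisfied.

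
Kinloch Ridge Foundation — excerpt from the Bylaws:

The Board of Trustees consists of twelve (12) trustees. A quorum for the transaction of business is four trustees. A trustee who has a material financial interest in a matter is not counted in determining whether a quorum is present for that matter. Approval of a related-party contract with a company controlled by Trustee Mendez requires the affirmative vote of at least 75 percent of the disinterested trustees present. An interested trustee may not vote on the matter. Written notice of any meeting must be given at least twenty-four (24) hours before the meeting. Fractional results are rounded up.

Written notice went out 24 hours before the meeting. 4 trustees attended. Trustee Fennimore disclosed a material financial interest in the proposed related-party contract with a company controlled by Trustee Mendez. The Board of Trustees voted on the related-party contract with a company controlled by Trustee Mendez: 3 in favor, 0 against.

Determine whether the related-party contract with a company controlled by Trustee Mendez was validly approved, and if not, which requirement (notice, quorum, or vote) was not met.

Invalid — quorum requirement not satisfied.

Notice: 24 hours given; 24 required (24 ≥ 24). Satisfied.
Quorum: 4 present, but the 1 interested trustee does not count, leaving 3. Quorum is 4. Not satisfied.
Vote: the related-party contract with a company controlled by Trustee Mendez requires three-fourths of the disinterested trustees present (4 − 1 = 3). 3/4 of 3 = 2.25, rounded up to 3, so 3 affirmative votes are needed; 3 voted in favor. Satisfied. (Moot — without a quorum no business can be validly transacted.)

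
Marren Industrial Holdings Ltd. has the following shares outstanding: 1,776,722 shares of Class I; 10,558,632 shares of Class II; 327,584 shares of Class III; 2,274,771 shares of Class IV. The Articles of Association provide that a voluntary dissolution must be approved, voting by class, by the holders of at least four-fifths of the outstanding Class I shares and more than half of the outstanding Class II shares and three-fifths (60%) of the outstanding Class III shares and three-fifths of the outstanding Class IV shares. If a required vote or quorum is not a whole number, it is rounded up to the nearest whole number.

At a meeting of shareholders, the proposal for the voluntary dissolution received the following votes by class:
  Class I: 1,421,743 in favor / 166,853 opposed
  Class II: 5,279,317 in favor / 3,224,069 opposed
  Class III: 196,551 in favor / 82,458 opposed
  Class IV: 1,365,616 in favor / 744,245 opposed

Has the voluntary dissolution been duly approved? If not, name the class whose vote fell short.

Approved — every class gave the required vote.

Class I: 4/5 of 1776722 = 1421377.60, rounded up to 1421378; 1,421,378 required, 1,421,743 in favor — approved.
Class II: a majority of 10558632 is 5279317; 5,279,317 required, 5,279,317 in favor — approved.
Class III: 3/5 of 327584 = 196550.40, rounded up to 196551; 196,551 required, 196,551 in favor — approved.
Class IV: 3/5 of 2274771 = 1364862.60, rounded up to 1364863; 1,364,863 required, 1,365,616 in favor — approved.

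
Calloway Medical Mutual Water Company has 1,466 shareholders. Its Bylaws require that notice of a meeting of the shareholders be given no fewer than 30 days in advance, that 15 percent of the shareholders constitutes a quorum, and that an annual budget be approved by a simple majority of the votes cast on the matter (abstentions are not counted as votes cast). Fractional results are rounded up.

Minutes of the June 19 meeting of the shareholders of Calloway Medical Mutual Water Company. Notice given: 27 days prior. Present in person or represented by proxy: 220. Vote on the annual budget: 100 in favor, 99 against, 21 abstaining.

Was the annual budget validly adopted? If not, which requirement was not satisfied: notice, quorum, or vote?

Invalid — notice requirement not satisfied.

Notice: 27 days given; 30 required. Not satisfied.
Quorum: 15% of 1,466 = 219.90, rounded up to 220; 220 present. Satisfied.
Vote: requires a majority of the votes cast (220 − 21 abstaining = 199); a majority of 199 is 100, so 100 needed; 100 in favor. Satisfied.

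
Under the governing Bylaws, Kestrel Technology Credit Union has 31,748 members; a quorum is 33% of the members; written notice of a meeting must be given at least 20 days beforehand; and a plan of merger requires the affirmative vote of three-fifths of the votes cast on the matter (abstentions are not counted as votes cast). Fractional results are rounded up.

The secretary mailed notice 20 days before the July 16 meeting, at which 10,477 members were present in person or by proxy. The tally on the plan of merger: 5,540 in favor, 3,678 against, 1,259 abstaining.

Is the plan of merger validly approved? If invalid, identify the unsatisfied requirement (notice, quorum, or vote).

Notice: 20 days given; 20 required. Satisfied.
Quorum: 33% of 31,748 = 10,476.84, rounded up to 10,477; 10,477 present. Satisfied.
Vote: requires three-fifths of the votes cast (10,477 − 1,259 abstaining = 9,218); 3/5 of 9218 = 5530.80, rounded up to 5531, so 5,531 needed; 5,540 in favor. Satisfied.

Valid — all requirements satisfied.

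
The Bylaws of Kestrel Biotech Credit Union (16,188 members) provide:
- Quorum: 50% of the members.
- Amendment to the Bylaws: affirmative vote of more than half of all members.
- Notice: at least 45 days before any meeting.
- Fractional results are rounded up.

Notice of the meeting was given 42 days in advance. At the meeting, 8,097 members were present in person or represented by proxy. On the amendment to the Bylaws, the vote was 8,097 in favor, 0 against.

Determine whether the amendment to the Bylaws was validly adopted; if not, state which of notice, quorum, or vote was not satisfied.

Notice: 42 days given; 45 required. Not satisfied.
Quorum: 50% of 16,188 = 8,094; 8,097 present. Satisfied.
Vote: requires a majority of all members (16,188); a majority of 16188 is 8095, so 8,095 needed; 8,097 in favor. Satisfied.

Invalid — notice requirement not satisfied.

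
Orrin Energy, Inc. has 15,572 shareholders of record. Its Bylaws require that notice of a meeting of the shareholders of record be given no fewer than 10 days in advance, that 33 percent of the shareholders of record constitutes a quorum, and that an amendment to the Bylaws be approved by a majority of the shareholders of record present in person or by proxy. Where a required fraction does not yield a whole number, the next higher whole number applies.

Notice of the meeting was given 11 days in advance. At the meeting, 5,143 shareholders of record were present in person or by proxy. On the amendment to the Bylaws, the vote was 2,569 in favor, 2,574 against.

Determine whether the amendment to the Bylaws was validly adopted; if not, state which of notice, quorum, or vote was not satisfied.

Invalid — vote requirement not satisfied.

Notice: 11 days given; 10 required. Satisfied.
Quorum: 33% of 15,572 = 5,138.76, rounded up to 5,139; 5,143 present. Satisfied.
Vote: requires a majority of those present (5,143); a majority of 5143 is 2572, so 2,572 needed; 2,569 in favor. Not satisfied.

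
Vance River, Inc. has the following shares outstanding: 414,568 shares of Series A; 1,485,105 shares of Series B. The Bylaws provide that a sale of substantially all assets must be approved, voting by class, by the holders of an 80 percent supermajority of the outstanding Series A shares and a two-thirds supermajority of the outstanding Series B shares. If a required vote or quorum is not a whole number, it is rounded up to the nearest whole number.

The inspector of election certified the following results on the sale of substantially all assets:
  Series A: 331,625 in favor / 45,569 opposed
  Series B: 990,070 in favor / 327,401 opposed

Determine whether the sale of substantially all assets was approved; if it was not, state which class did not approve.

Not approved — the Series A shares did not give the required vote.

Series A: 4/5 of 414568 = 331654.40, rounded up to 331655; 331,655 required, 331,625 in favor — not approved.
Series B: 2/3 of 1485105 = 990070; 990,070 required, 990,070 in favor — approved.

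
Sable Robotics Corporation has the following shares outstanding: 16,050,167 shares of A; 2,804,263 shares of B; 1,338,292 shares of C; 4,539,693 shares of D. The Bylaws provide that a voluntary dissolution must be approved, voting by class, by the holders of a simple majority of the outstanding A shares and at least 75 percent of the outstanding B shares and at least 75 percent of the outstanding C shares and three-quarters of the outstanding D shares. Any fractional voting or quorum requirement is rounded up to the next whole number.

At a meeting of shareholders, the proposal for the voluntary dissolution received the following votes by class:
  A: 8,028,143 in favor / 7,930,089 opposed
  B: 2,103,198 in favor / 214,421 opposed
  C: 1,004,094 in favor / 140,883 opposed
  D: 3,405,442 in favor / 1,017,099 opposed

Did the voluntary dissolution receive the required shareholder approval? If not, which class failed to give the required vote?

Approved — every class gave the required vote.

A: a majority of 16050167 is 8025084; 8,025,084 required, 8,028,143 in favor — approved.
B: 3/4 of 2804263 = 2103197.25, rounded up to 2103198; 2,103,198 required, 2,103,198 in favor — approved.
C: 3/4 of 1338292 = 1003719; 1,003,719 required, 1,004,094 in favor — approved.
D: 3/4 of 4539693 = 3404769.75, rounded up to 3404770; 3,404,770 required, 3,405,442 in favor — approved.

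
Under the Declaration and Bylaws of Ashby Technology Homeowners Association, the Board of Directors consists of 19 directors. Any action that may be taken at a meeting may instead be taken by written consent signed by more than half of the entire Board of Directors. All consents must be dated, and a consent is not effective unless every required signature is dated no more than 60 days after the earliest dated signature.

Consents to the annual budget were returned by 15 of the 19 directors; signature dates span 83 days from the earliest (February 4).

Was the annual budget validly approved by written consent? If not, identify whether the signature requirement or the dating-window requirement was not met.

Not effective — dating-window requirement not satisfied.

Signatures required: more than half of 19 — a majority of 19 is 10, so 10 needed; 15 signed. Sufficient.
Dating window: the latest signature is 83 days after the earliest; the limit is 60 days. Outside the window.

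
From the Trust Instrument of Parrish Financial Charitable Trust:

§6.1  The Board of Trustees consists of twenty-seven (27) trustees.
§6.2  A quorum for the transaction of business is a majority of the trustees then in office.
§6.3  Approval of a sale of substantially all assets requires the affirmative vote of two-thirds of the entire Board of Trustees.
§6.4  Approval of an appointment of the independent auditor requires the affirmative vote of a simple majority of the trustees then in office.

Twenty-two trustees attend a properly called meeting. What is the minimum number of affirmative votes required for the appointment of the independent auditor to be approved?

14

The appointment of the independent auditor requires a majority of the trustees then in office (27).
A majority of 27 is 14.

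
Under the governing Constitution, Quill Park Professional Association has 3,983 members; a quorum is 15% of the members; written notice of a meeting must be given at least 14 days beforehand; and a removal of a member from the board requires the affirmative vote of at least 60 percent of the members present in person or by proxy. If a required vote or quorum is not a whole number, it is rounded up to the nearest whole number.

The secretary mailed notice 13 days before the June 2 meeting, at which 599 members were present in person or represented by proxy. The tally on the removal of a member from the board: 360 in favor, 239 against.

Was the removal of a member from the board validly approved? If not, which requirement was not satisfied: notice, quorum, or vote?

Invalid — notice requirement not satisfied.

Notice: 13 days given; 14 required. Not satisfied.
Quorum: 15% of 3,983 = 597.45, rounded up to 598; 599 present. Satisfied.
Vote: requires three-fifths of those present (599); 3/5 of 599 = 359.40, rounded up to 360, so 360 needed; 360 in favor. Satisfied.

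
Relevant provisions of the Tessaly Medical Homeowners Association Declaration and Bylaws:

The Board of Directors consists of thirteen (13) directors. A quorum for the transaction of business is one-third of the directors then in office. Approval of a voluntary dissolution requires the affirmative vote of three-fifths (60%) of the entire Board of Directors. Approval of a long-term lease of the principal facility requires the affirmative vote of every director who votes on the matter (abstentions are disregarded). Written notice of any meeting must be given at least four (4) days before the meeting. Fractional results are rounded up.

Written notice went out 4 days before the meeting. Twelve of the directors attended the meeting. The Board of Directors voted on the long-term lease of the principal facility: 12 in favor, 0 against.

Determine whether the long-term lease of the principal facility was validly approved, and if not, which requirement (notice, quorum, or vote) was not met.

Notice: 4 days given; 4 required (4 ≥ 4). Satisfied.
Quorum: 12 present; quorum is 5. Satisfied.
Vote: the long-term lease of the principal facility requires the unanimous vote of the votes cast (12). Unanimous means all 12, so 12 affirmative votes are needed; 12 voted in favor. Satisfied.

Valid — all requirements satisfied.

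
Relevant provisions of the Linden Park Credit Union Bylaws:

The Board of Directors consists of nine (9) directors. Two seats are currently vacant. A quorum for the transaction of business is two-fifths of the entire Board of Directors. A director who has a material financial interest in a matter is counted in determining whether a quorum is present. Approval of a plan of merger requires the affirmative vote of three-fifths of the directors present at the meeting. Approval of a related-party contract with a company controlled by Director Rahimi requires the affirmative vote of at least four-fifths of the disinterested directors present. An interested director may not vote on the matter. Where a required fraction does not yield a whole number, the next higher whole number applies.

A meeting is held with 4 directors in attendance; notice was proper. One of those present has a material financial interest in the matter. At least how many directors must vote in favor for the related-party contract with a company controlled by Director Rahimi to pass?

The related-party contract with a company controlled by Director Rahimi requires four-fifths of the disinterested directors present (4 − 1 = 3).
4/5 of 3 = 2.40, rounded up to 3.

3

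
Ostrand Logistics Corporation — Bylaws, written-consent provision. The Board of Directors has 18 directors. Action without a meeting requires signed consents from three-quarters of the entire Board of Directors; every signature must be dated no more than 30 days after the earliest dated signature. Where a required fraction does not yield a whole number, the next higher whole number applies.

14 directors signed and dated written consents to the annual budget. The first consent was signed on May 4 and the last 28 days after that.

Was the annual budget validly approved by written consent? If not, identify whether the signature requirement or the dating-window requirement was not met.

Signatures required: three-quarters of 18 — 3/4 of 18 = 13.50, rounded up to 14, so 14 needed; 14 signed. Sufficient.
Dating window: the latest signature is 28 days after the earliest; the limit is 30 days. Within the window.

Effective — both the signature and dating-window requirements are satisfied.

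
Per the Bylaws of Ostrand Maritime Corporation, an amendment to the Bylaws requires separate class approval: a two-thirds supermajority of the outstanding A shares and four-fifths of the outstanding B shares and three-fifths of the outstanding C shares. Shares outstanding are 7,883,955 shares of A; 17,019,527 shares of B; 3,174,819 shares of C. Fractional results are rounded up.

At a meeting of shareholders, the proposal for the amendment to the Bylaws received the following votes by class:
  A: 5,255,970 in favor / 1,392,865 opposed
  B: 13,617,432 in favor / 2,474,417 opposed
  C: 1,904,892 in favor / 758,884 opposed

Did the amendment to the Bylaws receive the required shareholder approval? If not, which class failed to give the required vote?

Approved — every class gave the required vote.

A: 2/3 of 7883955 = 5255970; 5,255,970 required, 5,255,970 in favor — approved.
B: 4/5 of 17019527 = 13615621.60, rounded up to 13615622; 13,615,622 required, 13,617,432 in favor — approved.
C: 3/5 of 3174819 = 1904891.40, rounded up to 1904892; 1,904,892 required, 1,904,892 in favor — approved.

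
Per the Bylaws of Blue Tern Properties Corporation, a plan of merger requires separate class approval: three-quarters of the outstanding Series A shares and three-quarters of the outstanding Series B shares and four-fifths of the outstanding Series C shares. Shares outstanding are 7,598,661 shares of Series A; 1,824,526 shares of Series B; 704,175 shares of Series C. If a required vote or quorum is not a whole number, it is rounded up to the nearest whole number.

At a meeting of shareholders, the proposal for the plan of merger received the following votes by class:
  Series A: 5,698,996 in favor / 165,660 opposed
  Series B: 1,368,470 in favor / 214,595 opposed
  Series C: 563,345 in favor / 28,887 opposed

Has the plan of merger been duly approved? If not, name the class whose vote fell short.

Approved — every class gave the required vote.

Series A: 3/4 of 7598661 = 5698995.75, rounded up to 5698996; 5,698,996 required, 5,698,996 in favor — approved.
Series B: 3/4 of 1824526 = 1368394.50, rounded up to 1368395; 1,368,395 required, 1,368,470 in favor — approved.
Series C: 4/5 of 704175 = 563340; 563,340 required, 563,345 in favor — approved.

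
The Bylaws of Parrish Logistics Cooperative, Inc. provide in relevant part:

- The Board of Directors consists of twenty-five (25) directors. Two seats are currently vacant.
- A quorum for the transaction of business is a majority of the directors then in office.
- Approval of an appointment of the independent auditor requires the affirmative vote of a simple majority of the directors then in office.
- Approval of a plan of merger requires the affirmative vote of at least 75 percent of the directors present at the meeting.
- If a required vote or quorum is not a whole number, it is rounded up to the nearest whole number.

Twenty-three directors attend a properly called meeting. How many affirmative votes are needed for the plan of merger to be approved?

18

The plan of merger requires three-fourths of the directors present (23).
3/4 of 23 = 17.25, rounded up to 18.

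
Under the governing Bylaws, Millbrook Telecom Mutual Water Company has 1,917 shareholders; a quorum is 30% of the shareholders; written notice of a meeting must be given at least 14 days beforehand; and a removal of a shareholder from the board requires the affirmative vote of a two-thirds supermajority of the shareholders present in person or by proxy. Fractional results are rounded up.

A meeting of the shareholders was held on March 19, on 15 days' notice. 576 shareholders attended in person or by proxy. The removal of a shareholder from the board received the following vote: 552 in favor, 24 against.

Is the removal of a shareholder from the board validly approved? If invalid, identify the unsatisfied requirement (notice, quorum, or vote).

Notice: 15 days given; 14 required. Satisfied.
Quorum: 30% of 1,917 = 575.10, rounded up to 576; 576 present. Satisfied.
Vote: requires two-thirds of those present (576); 2/3 of 576 = 384, so 384 needed; 552 in favor. Satisfied.

Valid — all requirements satisfied.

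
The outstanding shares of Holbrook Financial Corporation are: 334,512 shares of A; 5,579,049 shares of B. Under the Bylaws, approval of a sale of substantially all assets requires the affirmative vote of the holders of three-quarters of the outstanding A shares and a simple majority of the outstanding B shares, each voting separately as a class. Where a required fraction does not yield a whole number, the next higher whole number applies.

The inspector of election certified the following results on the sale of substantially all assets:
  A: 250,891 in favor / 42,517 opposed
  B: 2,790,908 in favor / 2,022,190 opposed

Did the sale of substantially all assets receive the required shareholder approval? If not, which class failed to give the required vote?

A: 3/4 of 334512 = 250884; 250,884 required, 250,891 in favor — approved.
B: a majority of 5579049 is 2789525; 2,789,525 required, 2,790,908 in favor — approved.

Approved — every class gave the required vote.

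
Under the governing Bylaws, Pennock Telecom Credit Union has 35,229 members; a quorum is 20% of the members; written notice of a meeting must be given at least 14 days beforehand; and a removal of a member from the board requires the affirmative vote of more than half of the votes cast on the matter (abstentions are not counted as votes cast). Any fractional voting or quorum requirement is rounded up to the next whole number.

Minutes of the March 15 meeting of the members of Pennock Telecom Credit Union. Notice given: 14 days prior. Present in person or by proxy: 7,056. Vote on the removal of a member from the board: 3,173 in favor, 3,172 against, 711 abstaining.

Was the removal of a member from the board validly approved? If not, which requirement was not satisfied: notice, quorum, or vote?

Notice: 14 days given; 14 required. Satisfied.
Quorum: 20% of 35,229 = 7,045.80, rounded up to 7,046; 7,056 present. Satisfied.
Vote: requires a majority of the votes cast (7,056 − 711 abstaining = 6,345); a majority of 6345 is 3173, so 3,173 needed; 3,173 in favor. Satisfied.

Valid — all requirements satisfied.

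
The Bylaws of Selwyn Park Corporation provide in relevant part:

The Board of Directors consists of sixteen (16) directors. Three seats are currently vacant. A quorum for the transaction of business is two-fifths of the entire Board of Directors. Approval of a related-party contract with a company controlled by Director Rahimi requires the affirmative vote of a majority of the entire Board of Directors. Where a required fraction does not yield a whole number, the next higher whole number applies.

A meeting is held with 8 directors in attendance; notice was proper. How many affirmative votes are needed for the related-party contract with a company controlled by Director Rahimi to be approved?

The related-party contract with a company controlled by Director Rahimi requires a majority of the entire Board of Directors (16).
A majority of 16 is 9.
(Only 8 can vote, so the related-party contract with a company controlled by Director Rahimi cannot pass at this meeting, but the required vote is still 9.)

9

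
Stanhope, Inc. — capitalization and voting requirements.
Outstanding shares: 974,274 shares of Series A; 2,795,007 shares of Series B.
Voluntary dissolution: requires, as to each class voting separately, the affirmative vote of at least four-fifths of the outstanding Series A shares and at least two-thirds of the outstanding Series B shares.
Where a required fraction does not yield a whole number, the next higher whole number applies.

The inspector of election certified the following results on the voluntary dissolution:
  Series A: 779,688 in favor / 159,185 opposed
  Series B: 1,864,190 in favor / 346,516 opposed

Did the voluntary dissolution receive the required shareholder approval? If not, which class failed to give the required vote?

Series A: 4/5 of 974274 = 779419.20, rounded up to 779420; 779,420 required, 779,688 in favor — approved.
Series B: 2/3 of 2795007 = 1863338; 1,863,338 required, 1,864,190 in favor — approved.

Approved — every class gave the required vote.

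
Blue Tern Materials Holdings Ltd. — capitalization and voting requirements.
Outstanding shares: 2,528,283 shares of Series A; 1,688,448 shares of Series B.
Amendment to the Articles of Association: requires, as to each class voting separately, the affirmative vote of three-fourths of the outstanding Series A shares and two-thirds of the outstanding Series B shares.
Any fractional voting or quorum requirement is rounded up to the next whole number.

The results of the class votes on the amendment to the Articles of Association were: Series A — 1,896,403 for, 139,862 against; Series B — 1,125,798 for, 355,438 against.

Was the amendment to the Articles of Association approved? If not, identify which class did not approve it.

Approved — every class gave the required vote.

Series A: 3/4 of 2528283 = 1896212.25, rounded up to 1896213; 1,896,213 required, 1,896,403 in favor — approved.
Series B: 2/3 of 1688448 = 1125632; 1,125,632 required, 1,125,798 in favor — approved.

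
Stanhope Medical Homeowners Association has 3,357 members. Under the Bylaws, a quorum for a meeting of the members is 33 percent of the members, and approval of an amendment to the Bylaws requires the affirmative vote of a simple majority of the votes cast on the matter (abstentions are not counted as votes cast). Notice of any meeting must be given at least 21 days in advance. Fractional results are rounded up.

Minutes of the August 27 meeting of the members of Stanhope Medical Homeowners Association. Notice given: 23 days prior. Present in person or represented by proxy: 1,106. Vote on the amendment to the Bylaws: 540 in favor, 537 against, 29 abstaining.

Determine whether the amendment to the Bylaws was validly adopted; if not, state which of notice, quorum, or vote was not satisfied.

Invalid — quorum requirement not satisfied.

Notice: 23 days given; 21 required. Satisfied.
Quorum: 33% of 3,357 = 1,107.81, rounded up to 1,108; 1,106 present. Not satisfied.
Vote: requires a majority of the votes cast (1,106 − 29 abstaining = 1,077); a majority of 1077 is 539, so 539 needed; 540 in favor. Satisfied.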